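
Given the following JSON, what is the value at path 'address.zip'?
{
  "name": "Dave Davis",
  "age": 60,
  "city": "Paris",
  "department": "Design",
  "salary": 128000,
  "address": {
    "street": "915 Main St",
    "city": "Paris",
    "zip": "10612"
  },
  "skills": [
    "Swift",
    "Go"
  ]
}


Query: address.zip
Path: address -> zip
Value: 10612

10612


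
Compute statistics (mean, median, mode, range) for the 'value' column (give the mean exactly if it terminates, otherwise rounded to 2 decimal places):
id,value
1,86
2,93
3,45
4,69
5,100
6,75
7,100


Data: [86, 93, 45, 69, 100, 75, 100]
Count: 7
Sum: 568
Mean: 568/7 ≈ 81.14 (rounded to 2 decimal places)
Sorted: [45, 69, 75, 86, 93, 100, 100]
Median: 86.0
Mode: 100 (2 times)
Range: 100 - 45 = 55
Min: 45, Max: 100

mean≈81.14, median=86.0, mode=100, range=55


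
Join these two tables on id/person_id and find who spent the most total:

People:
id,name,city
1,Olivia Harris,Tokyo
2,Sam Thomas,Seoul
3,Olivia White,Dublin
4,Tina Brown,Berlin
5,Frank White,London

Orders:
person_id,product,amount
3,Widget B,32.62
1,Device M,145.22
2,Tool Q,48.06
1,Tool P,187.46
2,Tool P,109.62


Join on: people.id = orders.person_id

Joined rows:
  Olivia White (Dublin) bought Widget B for $32.62
  Olivia Harris (Tokyo) bought Device M for $145.22
  Sam Thomas (Seoul) bought Tool Q for $48.06
  Olivia Harris (Tokyo) bought Tool P for $187.46
  Sam Thomas (Seoul) bought Tool P for $109.62

Total per person:
  Olivia Harris: $332.68
  Sam Thomas: $157.68
  Olivia White: $32.62

Top spender: Olivia Harris ($332.68)

Olivia Harris ($332.68)


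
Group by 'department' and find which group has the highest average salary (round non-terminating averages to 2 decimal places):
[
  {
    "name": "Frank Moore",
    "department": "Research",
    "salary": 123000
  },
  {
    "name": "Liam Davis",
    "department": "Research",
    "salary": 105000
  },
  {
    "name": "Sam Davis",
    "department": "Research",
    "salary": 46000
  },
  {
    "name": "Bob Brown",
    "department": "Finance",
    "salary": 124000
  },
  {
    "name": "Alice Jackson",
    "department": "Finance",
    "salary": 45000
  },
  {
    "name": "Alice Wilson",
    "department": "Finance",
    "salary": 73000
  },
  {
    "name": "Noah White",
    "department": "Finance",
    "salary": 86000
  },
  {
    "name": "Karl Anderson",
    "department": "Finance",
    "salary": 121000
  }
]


Group by: department

Groups:
  Finance: 5 people, avg salary = 449000/5 = $89800
  Research: 3 people, avg salary = 274000/3 ≈ $91333.33

Highest average salary: Research (≈$91333.33)

Research (≈$91333.33)


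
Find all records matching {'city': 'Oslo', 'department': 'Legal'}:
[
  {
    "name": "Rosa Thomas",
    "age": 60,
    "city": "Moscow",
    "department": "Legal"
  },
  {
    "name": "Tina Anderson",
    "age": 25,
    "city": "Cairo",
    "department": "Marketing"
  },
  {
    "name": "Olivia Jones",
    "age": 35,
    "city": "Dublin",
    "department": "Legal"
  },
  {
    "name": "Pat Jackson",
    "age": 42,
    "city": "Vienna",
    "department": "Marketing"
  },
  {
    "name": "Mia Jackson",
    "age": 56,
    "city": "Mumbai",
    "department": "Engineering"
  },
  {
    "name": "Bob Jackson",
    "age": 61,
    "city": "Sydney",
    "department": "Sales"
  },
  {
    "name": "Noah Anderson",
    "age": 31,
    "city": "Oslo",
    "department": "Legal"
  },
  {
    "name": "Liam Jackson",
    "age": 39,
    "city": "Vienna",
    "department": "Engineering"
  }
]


Search criteria: {'city': 'Oslo', 'department': 'Legal'}

Checking 8 records:
  Rosa Thomas: {city: Moscow, department: Legal}
  Tina Anderson: {city: Cairo, department: Marketing}
  Olivia Jones: {city: Dublin, department: Legal}
  Pat Jackson: {city: Vienna, department: Marketing}
  Mia Jackson: {city: Mumbai, department: Engineering}
  Bob Jackson: {city: Sydney, department: Sales}
  Noah Anderson: {city: Oslo, department: Legal} <-- MATCH
  Liam Jackson: {city: Vienna, department: Engineering}

Matches: ["Noah Anderson"]

["Noah Anderson"]


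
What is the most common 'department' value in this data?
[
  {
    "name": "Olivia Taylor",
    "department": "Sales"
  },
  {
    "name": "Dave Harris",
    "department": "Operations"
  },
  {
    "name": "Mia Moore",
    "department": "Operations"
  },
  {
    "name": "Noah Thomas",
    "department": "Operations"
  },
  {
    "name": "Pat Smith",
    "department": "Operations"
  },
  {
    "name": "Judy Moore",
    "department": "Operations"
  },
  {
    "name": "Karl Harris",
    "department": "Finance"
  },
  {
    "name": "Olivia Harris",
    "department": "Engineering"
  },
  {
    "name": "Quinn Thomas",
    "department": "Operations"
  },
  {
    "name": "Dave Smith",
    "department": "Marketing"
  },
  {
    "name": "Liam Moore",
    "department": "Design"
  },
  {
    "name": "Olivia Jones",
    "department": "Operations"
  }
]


Counting 'department' values across 12 records:

  Operations: 7 #######
  Sales: 1 #
  Finance: 1 #
  Engineering: 1 #
  Marketing: 1 #
  Design: 1 #

Most common: Operations (7 times)

Operations (7 times)


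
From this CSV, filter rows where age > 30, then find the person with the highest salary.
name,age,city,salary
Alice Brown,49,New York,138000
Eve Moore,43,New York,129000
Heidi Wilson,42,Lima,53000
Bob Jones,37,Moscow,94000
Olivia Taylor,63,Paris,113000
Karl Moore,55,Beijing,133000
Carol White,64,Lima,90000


Filter: age > 30
Sort by: salary (descending)

Filtered records (7):
  Alice Brown, age 49, salary $138000
  Karl Moore, age 55, salary $133000
  Eve Moore, age 43, salary $129000
  Olivia Taylor, age 63, salary $113000
  Bob Jones, age 37, salary $94000
  Carol White, age 64, salary $90000
  Heidi Wilson, age 42, salary $53000

Highest salary: Alice Brown ($138000)

Alice Brown


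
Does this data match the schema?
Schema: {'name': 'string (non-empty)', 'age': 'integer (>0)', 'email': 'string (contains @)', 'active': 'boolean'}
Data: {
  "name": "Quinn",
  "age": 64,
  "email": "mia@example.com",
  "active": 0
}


Validating each field against schema:
  name: OK (non-empty string)
  age: OK (positive integer)
  email: OK (string with @)
  active: FAIL (0 is not a boolean)

Result: INVALID (1 error: active)

INVALID (1 error: active)


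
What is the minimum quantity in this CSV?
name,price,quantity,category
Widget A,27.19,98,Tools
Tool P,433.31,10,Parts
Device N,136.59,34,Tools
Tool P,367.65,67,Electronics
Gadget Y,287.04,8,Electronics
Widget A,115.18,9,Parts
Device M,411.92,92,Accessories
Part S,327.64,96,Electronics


Computing minimum quantity:
Values: [98, 10, 34, 67, 8, 9, 92, 96]
Min = 8

8


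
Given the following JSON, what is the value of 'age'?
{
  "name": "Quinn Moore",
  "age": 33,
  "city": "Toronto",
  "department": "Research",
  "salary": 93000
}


Looking up field 'age'
Value: 33

33


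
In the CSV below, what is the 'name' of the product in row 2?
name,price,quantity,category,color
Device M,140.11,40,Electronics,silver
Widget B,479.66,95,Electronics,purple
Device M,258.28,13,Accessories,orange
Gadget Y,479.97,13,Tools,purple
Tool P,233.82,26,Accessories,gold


Query: Row 2 ('Widget B'), column 'name'
Value: Widget B

Widget B


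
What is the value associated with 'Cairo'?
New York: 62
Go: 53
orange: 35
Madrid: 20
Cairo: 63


Looking up key 'Cairo'
Value: 63

63


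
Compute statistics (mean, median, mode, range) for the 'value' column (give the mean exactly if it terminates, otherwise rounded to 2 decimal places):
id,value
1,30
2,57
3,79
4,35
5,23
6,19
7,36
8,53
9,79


Data: [30, 57, 79, 35, 23, 19, 36, 53, 79]
Count: 9
Sum: 411
Mean: 411/9 ≈ 45.67 (rounded to 2 decimal places)
Sorted: [19, 23, 30, 35, 36, 53, 57, 79, 79]
Median: 36.0
Mode: 79 (2 times)
Range: 79 - 19 = 60
Min: 19, Max: 79

mean≈45.67, median=36.0, mode=79, range=60


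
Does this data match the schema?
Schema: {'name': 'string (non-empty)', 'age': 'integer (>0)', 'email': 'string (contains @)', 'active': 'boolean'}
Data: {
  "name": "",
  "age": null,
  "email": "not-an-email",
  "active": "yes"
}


Validating each field against schema:
  name: FAIL ("" is an empty string)
  age: FAIL (null is not an integer)
  email: FAIL ("not-an-email" does not contain @)
  active: FAIL ("yes" is not a boolean)

Result: INVALID (4 errors: name, age, email, active)

INVALID (4 errors: name, age, email, active)


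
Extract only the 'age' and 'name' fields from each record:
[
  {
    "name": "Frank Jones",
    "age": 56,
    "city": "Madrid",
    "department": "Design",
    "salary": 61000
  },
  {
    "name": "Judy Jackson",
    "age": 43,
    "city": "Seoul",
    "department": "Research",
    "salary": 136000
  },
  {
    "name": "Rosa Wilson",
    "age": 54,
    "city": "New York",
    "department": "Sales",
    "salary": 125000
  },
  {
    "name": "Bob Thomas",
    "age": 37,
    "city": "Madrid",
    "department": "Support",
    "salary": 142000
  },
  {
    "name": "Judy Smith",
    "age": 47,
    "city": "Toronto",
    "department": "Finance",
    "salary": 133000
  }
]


Original: 5 records with fields: name, age, city, department, salary
Keep: ['age', 'name']
Drop: ['city', 'department', 'salary']
Result: 5 records, 2 fields each

[
  {
    "age": 56,
    "name": "Frank Jones"
  },
  {
    "age": 43,
    "name": "Judy Jackson"
  },
  {
    "age": 54,
    "name": "Rosa Wilson"
  },
  {
    "age": 37,
    "name": "Bob Thomas"
  },
  {
    "age": 47,
    "name": "Judy Smith"
  }
]


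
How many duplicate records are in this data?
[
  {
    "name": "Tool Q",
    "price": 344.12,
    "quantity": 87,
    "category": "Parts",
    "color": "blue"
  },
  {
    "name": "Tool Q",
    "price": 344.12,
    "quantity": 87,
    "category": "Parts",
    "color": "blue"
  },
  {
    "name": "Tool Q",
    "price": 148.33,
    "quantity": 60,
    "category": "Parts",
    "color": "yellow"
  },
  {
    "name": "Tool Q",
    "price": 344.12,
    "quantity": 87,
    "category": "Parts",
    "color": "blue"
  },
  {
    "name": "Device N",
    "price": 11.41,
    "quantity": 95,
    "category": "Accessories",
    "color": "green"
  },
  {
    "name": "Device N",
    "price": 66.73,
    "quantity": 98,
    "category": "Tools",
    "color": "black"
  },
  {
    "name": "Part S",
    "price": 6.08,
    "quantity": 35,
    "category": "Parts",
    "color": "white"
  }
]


Checking 7 records for duplicates:

  Row 1: Tool Q ($344.12, qty 87)
  Row 2: Tool Q ($344.12, qty 87) <-- DUPLICATE
  Row 3: Tool Q ($148.33, qty 60)
  Row 4: Tool Q ($344.12, qty 87) <-- DUPLICATE
  Row 5: Device N ($11.41, qty 95)
  Row 6: Device N ($66.73, qty 98)
  Row 7: Part S ($6.08, qty 35)

Duplicates found: 2
Unique records: 5

2 duplicates, 5 unique


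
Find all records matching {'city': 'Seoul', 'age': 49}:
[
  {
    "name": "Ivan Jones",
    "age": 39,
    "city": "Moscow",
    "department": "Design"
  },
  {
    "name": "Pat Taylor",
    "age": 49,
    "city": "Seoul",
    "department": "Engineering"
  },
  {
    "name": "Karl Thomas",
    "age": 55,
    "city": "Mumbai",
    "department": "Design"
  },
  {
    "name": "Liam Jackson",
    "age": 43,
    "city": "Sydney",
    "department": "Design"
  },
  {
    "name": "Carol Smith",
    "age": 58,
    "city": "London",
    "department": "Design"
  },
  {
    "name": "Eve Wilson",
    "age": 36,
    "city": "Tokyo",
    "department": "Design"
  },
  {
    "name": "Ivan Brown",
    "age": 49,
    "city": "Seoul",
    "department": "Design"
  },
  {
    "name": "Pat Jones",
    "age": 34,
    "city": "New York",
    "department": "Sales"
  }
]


Search criteria: {'city': 'Seoul', 'age': 49}

Checking 8 records:
  Ivan Jones: {city: Moscow, age: 39}
  Pat Taylor: {city: Seoul, age: 49} <-- MATCH
  Karl Thomas: {city: Mumbai, age: 55}
  Liam Jackson: {city: Sydney, age: 43}
  Carol Smith: {city: London, age: 58}
  Eve Wilson: {city: Tokyo, age: 36}
  Ivan Brown: {city: Seoul, age: 49} <-- MATCH
  Pat Jones: {city: New York, age: 34}

Matches: ["Pat Taylor", "Ivan Brown"]

["Pat Taylor", "Ivan Brown"]


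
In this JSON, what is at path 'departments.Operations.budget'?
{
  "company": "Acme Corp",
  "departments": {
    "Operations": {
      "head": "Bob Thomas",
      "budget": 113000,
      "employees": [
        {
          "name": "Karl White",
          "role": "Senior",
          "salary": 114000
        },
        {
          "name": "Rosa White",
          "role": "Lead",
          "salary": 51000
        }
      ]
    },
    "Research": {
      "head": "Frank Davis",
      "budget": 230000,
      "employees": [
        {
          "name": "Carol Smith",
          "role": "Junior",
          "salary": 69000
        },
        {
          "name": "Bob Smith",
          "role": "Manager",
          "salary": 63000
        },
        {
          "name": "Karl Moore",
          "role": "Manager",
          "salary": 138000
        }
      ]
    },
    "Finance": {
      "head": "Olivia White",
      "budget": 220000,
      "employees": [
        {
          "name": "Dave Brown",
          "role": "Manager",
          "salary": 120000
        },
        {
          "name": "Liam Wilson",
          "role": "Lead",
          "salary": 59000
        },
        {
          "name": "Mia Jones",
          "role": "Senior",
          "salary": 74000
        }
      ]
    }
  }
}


Path: departments.Operations.budget

Navigate:
  -> departments
  -> Operations
  -> budget = 113000

113000


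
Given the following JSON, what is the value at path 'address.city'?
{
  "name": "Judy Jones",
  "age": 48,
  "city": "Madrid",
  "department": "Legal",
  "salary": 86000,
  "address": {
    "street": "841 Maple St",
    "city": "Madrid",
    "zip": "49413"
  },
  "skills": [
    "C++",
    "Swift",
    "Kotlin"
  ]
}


Query: address.city
Path: address -> city
Value: Madrid

Madrid


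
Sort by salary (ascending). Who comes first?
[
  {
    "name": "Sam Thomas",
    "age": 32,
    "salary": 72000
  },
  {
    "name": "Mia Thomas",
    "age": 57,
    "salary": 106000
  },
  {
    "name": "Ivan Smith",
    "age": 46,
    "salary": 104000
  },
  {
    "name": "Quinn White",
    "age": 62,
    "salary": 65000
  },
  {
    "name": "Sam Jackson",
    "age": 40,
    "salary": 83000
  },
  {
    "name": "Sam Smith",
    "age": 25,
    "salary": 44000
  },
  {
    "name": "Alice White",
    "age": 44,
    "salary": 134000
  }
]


Sort by: salary (ascending)

Sorted order:
  1. Sam Smith (salary = 44000)
  2. Quinn White (salary = 65000)
  3. Sam Thomas (salary = 72000)
  4. Sam Jackson (salary = 83000)
  5. Ivan Smith (salary = 104000)
  6. Mia Thomas (salary = 106000)
  7. Alice White (salary = 134000)

First: Sam Smith

Sam Smith


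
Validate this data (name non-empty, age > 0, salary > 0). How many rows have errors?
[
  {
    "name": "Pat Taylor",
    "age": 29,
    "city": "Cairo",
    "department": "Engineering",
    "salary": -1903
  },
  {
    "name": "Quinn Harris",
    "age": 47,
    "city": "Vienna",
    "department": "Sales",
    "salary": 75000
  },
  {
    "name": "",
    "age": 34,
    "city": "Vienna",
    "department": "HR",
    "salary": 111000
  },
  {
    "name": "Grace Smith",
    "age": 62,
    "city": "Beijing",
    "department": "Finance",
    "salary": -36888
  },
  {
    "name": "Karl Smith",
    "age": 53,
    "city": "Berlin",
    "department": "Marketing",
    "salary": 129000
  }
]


Validating 5 records:
Rules: name non-empty, age > 0, salary > 0

  Row 1 (Pat Taylor): negative salary: -1903
  Row 2 (Quinn Harris): OK
  Row 3 (???): empty name
  Row 4 (Grace Smith): negative salary: -36888
  Row 5 (Karl Smith): OK

Total errors: 3

3 errors


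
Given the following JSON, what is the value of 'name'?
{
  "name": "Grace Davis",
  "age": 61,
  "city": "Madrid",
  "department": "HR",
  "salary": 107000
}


Looking up field 'name'
Value: Grace Davis

Grace Davis


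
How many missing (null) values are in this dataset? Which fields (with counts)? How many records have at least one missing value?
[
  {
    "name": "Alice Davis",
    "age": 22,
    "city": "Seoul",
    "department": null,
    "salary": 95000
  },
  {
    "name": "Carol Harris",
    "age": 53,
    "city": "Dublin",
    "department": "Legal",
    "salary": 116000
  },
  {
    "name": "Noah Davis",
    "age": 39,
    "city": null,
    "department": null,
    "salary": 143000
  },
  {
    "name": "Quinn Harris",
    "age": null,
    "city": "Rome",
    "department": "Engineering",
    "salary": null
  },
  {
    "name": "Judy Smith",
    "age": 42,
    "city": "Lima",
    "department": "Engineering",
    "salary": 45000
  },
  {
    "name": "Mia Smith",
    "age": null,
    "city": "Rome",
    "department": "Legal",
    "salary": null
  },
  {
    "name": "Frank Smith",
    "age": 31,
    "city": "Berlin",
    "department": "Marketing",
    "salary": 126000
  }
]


Checking for missing (null) values in 7 records:

  Alice Davis: department
  Carol Harris: complete
  Noah Davis: city, department
  Quinn Harris: age, salary
  Judy Smith: complete
  Mia Smith: age, salary
  Frank Smith: complete

Per field:
  name: 0 missing
  age: 2 missing
  city: 1 missing
  department: 2 missing
  salary: 2 missing

Total missing values: 7
Records with any missing: 4

7 missing values (age: 2, city: 1, department: 2, salary: 2); 4 incomplete records


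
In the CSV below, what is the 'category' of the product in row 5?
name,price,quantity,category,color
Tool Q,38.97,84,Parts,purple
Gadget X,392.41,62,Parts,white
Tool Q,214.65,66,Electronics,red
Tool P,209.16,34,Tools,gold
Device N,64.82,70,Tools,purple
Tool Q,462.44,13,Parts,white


Query: Row 5 ('Device N'), column 'category'
Value: Tools

Tools


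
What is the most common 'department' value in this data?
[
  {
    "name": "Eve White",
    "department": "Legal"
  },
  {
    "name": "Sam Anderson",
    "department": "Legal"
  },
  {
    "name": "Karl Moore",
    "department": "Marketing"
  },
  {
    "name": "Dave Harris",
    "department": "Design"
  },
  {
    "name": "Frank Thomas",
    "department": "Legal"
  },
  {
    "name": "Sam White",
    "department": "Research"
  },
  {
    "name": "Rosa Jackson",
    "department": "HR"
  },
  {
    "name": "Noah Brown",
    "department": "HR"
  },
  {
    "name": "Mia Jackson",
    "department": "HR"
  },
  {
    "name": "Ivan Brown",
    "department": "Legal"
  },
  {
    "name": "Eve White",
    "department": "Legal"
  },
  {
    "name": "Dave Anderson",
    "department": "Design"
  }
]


Counting 'department' values across 12 records:

  Legal: 5 #####
  HR: 3 ###
  Design: 2 ##
  Marketing: 1 #
  Research: 1 #

Most common: Legal (5 times)

Legal (5 times)


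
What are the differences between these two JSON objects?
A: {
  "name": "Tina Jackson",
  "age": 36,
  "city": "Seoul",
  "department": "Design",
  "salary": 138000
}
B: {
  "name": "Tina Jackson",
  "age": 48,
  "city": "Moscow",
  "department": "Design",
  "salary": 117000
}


Comparing each field (in key order):
  name: same
  age: DIFFERENT
  city: DIFFERENT
  department: same
  salary: DIFFERENT
Differences:
  age: 36 -> 48
  city: Seoul -> Moscow
  salary: 138000 -> 117000

3 field(s) changed

3 changes: age, city, salary


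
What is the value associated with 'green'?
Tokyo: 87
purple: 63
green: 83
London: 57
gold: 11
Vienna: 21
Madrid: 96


Looking up key 'green'
Value: 83

83


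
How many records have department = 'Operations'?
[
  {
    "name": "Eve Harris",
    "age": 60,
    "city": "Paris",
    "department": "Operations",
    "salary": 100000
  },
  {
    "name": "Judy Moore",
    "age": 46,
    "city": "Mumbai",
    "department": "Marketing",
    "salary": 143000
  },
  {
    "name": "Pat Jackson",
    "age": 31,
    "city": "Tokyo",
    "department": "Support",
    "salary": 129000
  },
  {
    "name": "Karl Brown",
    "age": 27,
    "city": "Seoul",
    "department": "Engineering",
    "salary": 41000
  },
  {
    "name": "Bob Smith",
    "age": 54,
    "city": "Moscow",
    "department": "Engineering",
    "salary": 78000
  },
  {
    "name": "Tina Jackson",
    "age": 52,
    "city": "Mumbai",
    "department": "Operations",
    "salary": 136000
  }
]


Data: 6 records
Condition: department = 'Operations'

Checking each record:
  Eve Harris: Operations MATCH
  Judy Moore: Marketing
  Pat Jackson: Support
  Karl Brown: Engineering
  Bob Smith: Engineering
  Tina Jackson: Operations MATCH

Count: 2

2


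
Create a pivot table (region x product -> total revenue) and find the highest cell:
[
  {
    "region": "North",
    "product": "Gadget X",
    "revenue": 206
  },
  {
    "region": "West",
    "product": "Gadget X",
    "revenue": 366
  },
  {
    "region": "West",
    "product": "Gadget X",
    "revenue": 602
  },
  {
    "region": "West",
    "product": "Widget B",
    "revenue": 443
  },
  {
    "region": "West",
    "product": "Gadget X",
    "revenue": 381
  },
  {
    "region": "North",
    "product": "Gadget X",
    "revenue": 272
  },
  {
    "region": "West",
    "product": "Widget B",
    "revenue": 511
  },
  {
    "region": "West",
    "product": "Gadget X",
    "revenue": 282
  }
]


Pivot: region (rows) x product (columns) -> total revenue

     Gadget X      Widget B    
North          478             0  
West          1631           954  

Highest: West / Gadget X = $1631

West / Gadget X = $1631


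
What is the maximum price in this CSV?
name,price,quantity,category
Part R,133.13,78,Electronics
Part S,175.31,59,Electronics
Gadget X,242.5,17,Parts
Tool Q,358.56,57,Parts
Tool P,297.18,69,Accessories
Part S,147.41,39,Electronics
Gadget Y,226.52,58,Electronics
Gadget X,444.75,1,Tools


Computing maximum price:
Values: [133.13, 175.31, 242.5, 358.56, 297.18, 147.41, 226.52, 444.75]
Max = 444.75

444.75


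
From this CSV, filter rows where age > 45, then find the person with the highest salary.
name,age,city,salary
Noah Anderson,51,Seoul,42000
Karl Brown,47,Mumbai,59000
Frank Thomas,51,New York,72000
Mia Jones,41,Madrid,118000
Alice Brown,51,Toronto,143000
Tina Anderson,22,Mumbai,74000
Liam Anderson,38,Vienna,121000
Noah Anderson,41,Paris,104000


Filter: age > 45
Sort by: salary (descending)

Filtered records (4):
  Alice Brown, age 51, salary $143000
  Frank Thomas, age 51, salary $72000
  Karl Brown, age 47, salary $59000
  Noah Anderson, age 51, salary $42000

Highest salary: Alice Brown ($143000)

Alice Brown


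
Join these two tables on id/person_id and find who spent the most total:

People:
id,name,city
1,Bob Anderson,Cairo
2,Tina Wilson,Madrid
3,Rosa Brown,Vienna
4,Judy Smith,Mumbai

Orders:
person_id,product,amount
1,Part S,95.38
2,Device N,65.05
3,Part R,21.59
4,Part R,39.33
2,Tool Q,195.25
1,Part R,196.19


Join on: people.id = orders.person_id

Joined rows:
  Bob Anderson (Cairo) bought Part S for $95.38
  Tina Wilson (Madrid) bought Device N for $65.05
  Rosa Brown (Vienna) bought Part R for $21.59
  Judy Smith (Mumbai) bought Part R for $39.33
  Tina Wilson (Madrid) bought Tool Q for $195.25
  Bob Anderson (Cairo) bought Part R for $196.19

Total per person:
  Bob Anderson: $291.57
  Tina Wilson: $260.30
  Judy Smith: $39.33
  Rosa Brown: $21.59

Top spender: Bob Anderson ($291.57)

Bob Anderson ($291.57)


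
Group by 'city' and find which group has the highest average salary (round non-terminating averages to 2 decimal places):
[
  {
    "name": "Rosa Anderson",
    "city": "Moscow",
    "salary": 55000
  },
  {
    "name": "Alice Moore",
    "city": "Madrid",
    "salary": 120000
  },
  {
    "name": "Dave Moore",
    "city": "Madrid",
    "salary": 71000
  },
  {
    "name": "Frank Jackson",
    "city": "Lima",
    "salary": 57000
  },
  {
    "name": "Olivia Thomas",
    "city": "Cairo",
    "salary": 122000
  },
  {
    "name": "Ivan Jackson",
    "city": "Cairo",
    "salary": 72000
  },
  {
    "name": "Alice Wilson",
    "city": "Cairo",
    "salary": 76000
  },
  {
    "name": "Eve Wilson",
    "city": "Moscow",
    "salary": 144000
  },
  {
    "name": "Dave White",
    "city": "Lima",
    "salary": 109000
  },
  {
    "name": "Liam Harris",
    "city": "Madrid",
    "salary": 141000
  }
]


Group by: city

Groups:
  Cairo: 3 people, avg salary = 270000/3 = $90000
  Lima: 2 people, avg salary = 166000/2 = $83000
  Madrid: 3 people, avg salary = 332000/3 ≈ $110666.67
  Moscow: 2 people, avg salary = 199000/2 = $99500

Highest average salary: Madrid (≈$110666.67)

Madrid (≈$110666.67)


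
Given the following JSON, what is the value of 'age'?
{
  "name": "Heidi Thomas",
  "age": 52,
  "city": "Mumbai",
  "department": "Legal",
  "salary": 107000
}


Looking up field 'age'
Value: 52

52


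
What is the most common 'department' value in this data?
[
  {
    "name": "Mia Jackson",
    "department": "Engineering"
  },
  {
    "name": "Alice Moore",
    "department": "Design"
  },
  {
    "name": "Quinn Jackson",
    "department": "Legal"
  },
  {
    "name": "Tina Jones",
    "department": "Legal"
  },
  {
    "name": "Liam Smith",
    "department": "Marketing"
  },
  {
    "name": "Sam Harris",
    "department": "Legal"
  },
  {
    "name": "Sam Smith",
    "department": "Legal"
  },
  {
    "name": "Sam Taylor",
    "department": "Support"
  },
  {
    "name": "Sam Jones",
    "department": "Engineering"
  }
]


Counting 'department' values across 9 records:

  Legal: 4 ####
  Engineering: 2 ##
  Design: 1 #
  Marketing: 1 #
  Support: 1 #

Most common: Legal (4 times)

Legal (4 times)


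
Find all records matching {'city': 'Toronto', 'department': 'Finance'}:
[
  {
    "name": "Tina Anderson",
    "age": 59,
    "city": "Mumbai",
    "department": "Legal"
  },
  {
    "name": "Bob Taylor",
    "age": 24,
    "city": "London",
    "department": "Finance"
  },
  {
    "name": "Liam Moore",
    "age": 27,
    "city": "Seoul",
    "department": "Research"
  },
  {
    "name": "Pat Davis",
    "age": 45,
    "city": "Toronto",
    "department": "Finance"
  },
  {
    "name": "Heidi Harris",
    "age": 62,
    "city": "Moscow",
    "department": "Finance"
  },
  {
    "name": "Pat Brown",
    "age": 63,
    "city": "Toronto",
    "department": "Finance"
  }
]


Search criteria: {'city': 'Toronto', 'department': 'Finance'}

Checking 6 records:
  Tina Anderson: {city: Mumbai, department: Legal}
  Bob Taylor: {city: London, department: Finance}
  Liam Moore: {city: Seoul, department: Research}
  Pat Davis: {city: Toronto, department: Finance} <-- MATCH
  Heidi Harris: {city: Moscow, department: Finance}
  Pat Brown: {city: Toronto, department: Finance} <-- MATCH

Matches: ["Pat Davis", "Pat Brown"]

["Pat Davis", "Pat Brown"]


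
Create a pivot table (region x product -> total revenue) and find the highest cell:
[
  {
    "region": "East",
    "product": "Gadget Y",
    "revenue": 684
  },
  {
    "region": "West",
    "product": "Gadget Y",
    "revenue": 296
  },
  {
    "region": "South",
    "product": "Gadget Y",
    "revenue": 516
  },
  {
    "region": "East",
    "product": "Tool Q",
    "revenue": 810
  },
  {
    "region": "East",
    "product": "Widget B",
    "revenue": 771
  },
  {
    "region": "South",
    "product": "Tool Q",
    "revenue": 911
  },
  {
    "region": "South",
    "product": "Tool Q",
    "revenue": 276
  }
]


Pivot: region (rows) x product (columns) -> total revenue

     Gadget Y      Tool Q        Widget B    
East           684           810           771  
South          516          1187             0  
West           296             0             0  

Highest: South / Tool Q = $1187

South / Tool Q = $1187


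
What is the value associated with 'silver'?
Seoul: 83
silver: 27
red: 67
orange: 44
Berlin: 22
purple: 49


Looking up key 'silver'
Value: 27

27


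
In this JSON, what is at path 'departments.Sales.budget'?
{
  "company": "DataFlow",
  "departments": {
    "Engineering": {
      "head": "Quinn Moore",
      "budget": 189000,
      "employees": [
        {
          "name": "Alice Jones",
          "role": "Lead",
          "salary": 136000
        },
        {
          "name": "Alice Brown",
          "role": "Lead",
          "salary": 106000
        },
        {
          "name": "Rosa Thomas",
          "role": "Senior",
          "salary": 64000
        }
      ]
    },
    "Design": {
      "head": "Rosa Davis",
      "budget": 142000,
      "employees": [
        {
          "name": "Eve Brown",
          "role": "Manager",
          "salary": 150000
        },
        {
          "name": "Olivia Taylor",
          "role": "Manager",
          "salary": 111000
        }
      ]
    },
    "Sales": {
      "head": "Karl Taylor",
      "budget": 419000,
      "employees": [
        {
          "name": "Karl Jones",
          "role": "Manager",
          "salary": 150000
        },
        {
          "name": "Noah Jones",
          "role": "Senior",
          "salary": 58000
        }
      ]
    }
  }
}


Path: departments.Sales.budget

Navigate:
  -> departments
  -> Sales
  -> budget = 419000

419000


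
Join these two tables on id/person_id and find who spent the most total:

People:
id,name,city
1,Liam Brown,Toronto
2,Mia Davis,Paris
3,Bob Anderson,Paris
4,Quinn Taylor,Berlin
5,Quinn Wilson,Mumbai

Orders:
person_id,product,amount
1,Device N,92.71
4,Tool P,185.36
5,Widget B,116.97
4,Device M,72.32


Join on: people.id = orders.person_id

Joined rows:
  Liam Brown (Toronto) bought Device N for $92.71
  Quinn Taylor (Berlin) bought Tool P for $185.36
  Quinn Wilson (Mumbai) bought Widget B for $116.97
  Quinn Taylor (Berlin) bought Device M for $72.32

Total per person:
  Quinn Taylor: $257.68
  Quinn Wilson: $116.97
  Liam Brown: $92.71

Top spender: Quinn Taylor ($257.68)

Quinn Taylor ($257.68)


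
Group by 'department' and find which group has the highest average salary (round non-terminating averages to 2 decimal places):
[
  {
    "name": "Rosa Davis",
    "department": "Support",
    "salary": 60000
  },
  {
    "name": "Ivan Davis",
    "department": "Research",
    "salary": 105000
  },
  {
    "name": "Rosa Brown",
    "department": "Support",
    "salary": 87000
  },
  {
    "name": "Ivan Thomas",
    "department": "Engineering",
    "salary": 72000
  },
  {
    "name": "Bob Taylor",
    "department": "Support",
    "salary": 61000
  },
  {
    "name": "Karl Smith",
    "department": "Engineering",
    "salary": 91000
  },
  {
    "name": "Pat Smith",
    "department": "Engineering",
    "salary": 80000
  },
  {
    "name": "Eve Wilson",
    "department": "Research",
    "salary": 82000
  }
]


Group by: department

Groups:
  Engineering: 3 people, avg salary = 243000/3 = $81000
  Research: 2 people, avg salary = 187000/2 = $93500
  Support: 3 people, avg salary = 208000/3 ≈ $69333.33

Highest average salary: Research ($93500)

Research ($93500)


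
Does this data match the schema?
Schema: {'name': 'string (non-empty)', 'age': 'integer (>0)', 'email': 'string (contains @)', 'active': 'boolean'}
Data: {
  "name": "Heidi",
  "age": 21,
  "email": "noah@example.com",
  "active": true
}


Validating each field against schema:
  name: OK (non-empty string)
  age: OK (positive integer)
  email: OK (string with @)
  active: OK (boolean)

Result: VALID

VALID


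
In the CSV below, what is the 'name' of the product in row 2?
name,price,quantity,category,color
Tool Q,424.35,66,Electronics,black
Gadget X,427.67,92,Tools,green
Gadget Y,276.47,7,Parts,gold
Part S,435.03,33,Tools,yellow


Query: Row 2 ('Gadget X'), column 'name'
Value: Gadget X

Gadget X


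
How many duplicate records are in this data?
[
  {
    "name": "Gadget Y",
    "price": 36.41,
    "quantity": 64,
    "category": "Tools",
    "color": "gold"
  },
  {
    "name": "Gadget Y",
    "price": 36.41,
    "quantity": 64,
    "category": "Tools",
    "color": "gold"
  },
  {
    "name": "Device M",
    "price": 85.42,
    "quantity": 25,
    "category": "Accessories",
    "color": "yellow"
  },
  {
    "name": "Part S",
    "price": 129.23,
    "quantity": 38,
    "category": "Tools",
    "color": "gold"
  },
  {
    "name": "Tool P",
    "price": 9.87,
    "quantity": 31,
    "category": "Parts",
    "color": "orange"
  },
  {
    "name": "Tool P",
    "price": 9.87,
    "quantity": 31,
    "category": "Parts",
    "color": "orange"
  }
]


Checking 6 records for duplicates:

  Row 1: Gadget Y ($36.41, qty 64)
  Row 2: Gadget Y ($36.41, qty 64) <-- DUPLICATE
  Row 3: Device M ($85.42, qty 25)
  Row 4: Part S ($129.23, qty 38)
  Row 5: Tool P ($9.87, qty 31)
  Row 6: Tool P ($9.87, qty 31) <-- DUPLICATE

Duplicates found: 2
Unique records: 4

2 duplicates, 4 unique


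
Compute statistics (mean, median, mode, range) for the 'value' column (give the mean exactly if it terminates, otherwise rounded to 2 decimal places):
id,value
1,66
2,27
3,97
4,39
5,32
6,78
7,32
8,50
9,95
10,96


Data: [66, 27, 97, 39, 32, 78, 32, 50, 95, 96]
Count: 10
Sum: 612
Mean: 612/10 = 61.2
Sorted: [27, 32, 32, 39, 50, 66, 78, 95, 96, 97]
Median: 58.0
Mode: 32 (2 times)
Range: 97 - 27 = 70
Min: 27, Max: 97

mean=61.2, median=58.0, mode=32, range=70


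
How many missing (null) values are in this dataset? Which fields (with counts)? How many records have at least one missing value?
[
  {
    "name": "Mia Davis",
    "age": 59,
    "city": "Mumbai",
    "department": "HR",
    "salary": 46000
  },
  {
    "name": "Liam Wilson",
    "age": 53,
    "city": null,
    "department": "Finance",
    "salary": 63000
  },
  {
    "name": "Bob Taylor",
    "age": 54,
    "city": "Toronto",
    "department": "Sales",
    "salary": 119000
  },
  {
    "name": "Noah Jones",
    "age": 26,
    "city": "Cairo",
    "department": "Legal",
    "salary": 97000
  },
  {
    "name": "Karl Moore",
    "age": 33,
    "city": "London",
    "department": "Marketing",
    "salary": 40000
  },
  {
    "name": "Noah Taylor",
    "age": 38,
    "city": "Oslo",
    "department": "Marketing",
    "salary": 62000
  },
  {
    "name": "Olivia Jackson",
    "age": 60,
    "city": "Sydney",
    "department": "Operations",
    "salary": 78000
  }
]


Checking for missing (null) values in 7 records:

  Mia Davis: complete
  Liam Wilson: city
  Bob Taylor: complete
  Noah Jones: complete
  Karl Moore: complete
  Noah Taylor: complete
  Olivia Jackson: complete

Per field:
  name: 0 missing
  age: 0 missing
  city: 1 missing
  department: 0 missing
  salary: 0 missing

Total missing values: 1
Records with any missing: 1

1 missing values (city: 1); 1 incomplete records


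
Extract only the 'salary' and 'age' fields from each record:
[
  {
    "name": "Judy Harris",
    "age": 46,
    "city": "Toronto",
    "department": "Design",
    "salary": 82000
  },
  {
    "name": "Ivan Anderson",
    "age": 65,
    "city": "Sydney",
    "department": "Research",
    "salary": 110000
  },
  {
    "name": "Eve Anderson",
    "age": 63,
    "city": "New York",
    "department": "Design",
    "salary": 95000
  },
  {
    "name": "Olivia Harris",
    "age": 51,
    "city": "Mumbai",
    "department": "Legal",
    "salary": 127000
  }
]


Original: 4 records with fields: name, age, city, department, salary
Keep: ['salary', 'age']
Drop: ['name', 'city', 'department']
Result: 4 records, 2 fields each

[
  {
    "salary": 82000,
    "age": 46
  },
  {
    "salary": 110000,
    "age": 65
  },
  {
    "salary": 95000,
    "age": 63
  },
  {
    "salary": 127000,
    "age": 51
  }
]


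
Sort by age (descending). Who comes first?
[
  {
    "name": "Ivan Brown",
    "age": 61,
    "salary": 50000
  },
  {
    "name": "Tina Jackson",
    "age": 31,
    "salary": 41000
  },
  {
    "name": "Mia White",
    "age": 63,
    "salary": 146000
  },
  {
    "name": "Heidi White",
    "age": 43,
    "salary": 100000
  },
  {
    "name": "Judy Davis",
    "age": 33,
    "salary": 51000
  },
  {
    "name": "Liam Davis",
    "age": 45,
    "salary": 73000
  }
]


Sort by: age (descending)

Sorted order:
  1. Mia White (age = 63)
  2. Ivan Brown (age = 61)
  3. Liam Davis (age = 45)
  4. Heidi White (age = 43)
  5. Judy Davis (age = 33)
  6. Tina Jackson (age = 31)

First: Mia White

Mia White


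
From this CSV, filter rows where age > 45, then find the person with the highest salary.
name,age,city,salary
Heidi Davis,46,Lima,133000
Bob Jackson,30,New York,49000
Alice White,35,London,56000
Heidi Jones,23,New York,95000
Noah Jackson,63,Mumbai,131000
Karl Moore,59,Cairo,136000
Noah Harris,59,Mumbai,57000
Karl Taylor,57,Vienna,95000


Filter: age > 45
Sort by: salary (descending)

Filtered records (5):
  Karl Moore, age 59, salary $136000
  Heidi Davis, age 46, salary $133000
  Noah Jackson, age 63, salary $131000
  Karl Taylor, age 57, salary $95000
  Noah Harris, age 59, salary $57000

Highest salary: Karl Moore ($136000)

Karl Moore


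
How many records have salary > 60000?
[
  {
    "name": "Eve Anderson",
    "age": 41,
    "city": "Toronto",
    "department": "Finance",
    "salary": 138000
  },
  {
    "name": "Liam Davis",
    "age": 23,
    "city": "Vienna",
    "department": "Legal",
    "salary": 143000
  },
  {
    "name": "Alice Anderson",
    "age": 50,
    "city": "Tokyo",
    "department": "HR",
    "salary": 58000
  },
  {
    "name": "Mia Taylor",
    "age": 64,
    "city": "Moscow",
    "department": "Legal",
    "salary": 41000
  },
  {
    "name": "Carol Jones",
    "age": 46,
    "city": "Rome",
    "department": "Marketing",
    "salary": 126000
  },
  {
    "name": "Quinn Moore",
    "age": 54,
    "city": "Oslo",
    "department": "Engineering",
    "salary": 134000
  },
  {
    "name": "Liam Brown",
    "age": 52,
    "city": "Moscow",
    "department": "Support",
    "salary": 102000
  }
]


Data: 7 records
Condition: salary > 60000

Checking each record:
  Eve Anderson: 138000 MATCH
  Liam Davis: 143000 MATCH
  Alice Anderson: 58000
  Mia Taylor: 41000
  Carol Jones: 126000 MATCH
  Quinn Moore: 134000 MATCH
  Liam Brown: 102000 MATCH

Count: 5

5


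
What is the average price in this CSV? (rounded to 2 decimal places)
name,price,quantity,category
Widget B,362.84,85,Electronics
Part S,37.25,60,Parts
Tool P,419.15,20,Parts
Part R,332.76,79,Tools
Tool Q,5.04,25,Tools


Computing average price:
Values: [362.84, 37.25, 419.15, 332.76, 5.04]
Sum = 1157.04
Count = 5
Average = 1157.04/5 = 231.408 exactly -> 231.41 (rounded half-up to 2 decimal places)

231.41


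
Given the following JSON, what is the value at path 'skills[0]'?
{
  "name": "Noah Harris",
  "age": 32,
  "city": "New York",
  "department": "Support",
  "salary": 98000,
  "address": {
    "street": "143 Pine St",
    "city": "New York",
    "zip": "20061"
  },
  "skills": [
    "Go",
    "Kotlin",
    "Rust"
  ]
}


Query: skills[0]
Path: skills -> first element
Value: Go

Go


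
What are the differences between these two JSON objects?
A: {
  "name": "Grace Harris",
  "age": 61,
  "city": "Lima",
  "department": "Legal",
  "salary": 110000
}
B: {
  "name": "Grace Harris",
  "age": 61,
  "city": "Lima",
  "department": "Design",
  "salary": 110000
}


Comparing each field (in key order):
  name: same
  age: same
  city: same
  department: DIFFERENT
  salary: same
Differences:
  department: Legal -> Design

1 field(s) changed

1 change: department


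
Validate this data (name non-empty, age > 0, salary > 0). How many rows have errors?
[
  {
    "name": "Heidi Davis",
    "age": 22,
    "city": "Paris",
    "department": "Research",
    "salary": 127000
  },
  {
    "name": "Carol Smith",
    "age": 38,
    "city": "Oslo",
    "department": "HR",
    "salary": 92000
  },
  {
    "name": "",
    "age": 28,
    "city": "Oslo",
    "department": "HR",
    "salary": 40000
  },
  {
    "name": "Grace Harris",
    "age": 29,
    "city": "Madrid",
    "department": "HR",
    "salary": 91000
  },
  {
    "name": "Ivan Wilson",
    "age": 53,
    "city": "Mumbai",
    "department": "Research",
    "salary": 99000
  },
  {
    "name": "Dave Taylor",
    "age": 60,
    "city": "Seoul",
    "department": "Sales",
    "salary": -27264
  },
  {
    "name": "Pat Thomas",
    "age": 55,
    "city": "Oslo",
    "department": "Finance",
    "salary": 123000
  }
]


Validating 7 records:
Rules: name non-empty, age > 0, salary > 0

  Row 1 (Heidi Davis): OK
  Row 2 (Carol Smith): OK
  Row 3 (???): empty name
  Row 4 (Grace Harris): OK
  Row 5 (Ivan Wilson): OK
  Row 6 (Dave Taylor): negative salary: -27264
  Row 7 (Pat Thomas): OK

Total errors: 2

2 errors
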